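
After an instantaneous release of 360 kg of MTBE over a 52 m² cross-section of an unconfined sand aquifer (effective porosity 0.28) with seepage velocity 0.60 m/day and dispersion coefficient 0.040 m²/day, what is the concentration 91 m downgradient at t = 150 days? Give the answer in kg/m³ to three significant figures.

2.73 kg/m³

For an instantaneous plane source, C(x,t) = M/(n_e·A·√(4πDt)) · exp(−(x−vt)²/(4Dt)), with n_e·A the pore (flow) area.
Plume center vt = 0.60 × 150 = 90 m, so the well at 91 m is 1 m downgradient of the peak.
√(4πDt) = 8.683 m, giving peak height M/(n_e·A·√(4πDt)) = 360/(0.28 × 52 × 8.683) = 2.848 kg/m³.
(x−vt)²/(4Dt) = (1)²/(4 × 0.040 × 150) = 0.04167; exp(−0.04167) = 0.9592.
C = 2.848 × 0.9592 = 2.73 kg/m³.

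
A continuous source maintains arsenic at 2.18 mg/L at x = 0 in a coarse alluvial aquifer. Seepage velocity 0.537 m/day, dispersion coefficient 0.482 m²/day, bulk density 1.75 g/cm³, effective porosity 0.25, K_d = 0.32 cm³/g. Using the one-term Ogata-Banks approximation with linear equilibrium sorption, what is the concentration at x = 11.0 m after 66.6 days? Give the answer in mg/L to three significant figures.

1.10 mg/L

Retardation factor R = 1 + ρ_b·K_d/n = 1 + 1.75 × 0.32/0.25 = 3.240.
Sorption retards both mechanisms: v_R = v/R = 0.1657 m/day, D_R = D/R = 0.1488 m²/day.
v_R·t = 0.1657 × 66.6 = 11.03562 m; 2√(D_R t) = 6.296 m; argument = (11.0 − 11.03562)/6.296 = -0.005658.
C = C₀ × ½·erfc(-0.005658) = 2.18 × 0.5032 = 1.10 mg/L.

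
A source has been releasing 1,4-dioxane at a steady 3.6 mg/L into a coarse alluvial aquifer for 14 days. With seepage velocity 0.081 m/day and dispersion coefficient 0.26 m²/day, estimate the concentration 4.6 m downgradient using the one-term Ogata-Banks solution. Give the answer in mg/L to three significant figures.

0.358 mg/L

For a continuous step input, C/C₀ ≈ ½·erfc((x−vt)/(2√(Dt))).
vt = 0.081 × 14 = 1.134 m and 2√(Dt) = 2√(0.26 × 14) = 3.816 m.
Argument (x−vt)/(2√(Dt)) = (4.6 − 1.134)/3.816 = 0.9083; ½·erfc(0.9083) = 0.09948.
C = 3.6 × 0.09948 = 0.358 mg/L.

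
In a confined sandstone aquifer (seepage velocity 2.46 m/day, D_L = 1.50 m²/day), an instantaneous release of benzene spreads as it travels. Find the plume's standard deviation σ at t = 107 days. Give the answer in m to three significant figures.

Dispersive spreading gives a Gaussian with σ² = 2Dt; advection only shifts the center.
σ = √(2 × 1.50 × 107) = 17.9 m.

17.9 m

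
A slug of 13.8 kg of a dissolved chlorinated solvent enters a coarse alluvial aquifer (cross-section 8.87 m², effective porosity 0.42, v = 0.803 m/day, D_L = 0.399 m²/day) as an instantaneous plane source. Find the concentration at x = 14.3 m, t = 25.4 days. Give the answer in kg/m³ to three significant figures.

0.131 kg/m³

For an instantaneous plane source, C(x,t) = M/(n_e·A·√(4πDt)) · exp(−(x−vt)²/(4Dt)), with n_e·A the pore (flow) area.
Plume center vt = 0.803 × 25.4 = 20.3962 m, so the well at 14.3 m is 6.0962 m upgradient of the peak.
√(4πDt) = 11.29 m, giving peak height M/(n_e·A·√(4πDt)) = 13.8/(0.42 × 8.87 × 11.29) = 0.3281 kg/m³.
(x−vt)²/(4Dt) = (-6.0962)²/(4 × 0.399 × 25.4) = 0.9168; exp(−0.9168) = 0.3998.
C = 0.3281 × 0.3998 = 0.131 kg/m³.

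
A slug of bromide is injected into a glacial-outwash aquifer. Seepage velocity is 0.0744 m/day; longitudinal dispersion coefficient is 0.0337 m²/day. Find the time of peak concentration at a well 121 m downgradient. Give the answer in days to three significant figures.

1620 days

For the 1D instantaneous-source solution, setting ∂C/∂t = 0 at fixed x gives v²t² + 2Dt − x² = 0, so t = (√(D² + v²x²) − D)/v².
√(D² + v²x²) = √(0.0337² + 0.0744² × 121²) = 9.002; v² = 0.00553536.
t = (9.002 − 0.0337)/0.00553536 = 1620 days (vs. the pure-advection estimate x/v = 1630 d).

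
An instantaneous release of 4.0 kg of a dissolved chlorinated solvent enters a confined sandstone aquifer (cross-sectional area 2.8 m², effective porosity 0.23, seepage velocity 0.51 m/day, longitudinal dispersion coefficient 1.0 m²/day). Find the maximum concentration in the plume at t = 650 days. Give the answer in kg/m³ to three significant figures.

The peak of an instantaneous 1D plume sits at x = vt; there the Gaussian factor is 1 and C_max = M/(n_e·A·√(4πDt)), where n_e·A is the pore area the mass is dissolved in.
√(4πDt) = √(4π × 1.0 × 650) = 90.38 m, so C_max = 4.0/(0.23 × 2.8 × 90.38) = 0.0687 kg/m³.

0.0687 kg/m³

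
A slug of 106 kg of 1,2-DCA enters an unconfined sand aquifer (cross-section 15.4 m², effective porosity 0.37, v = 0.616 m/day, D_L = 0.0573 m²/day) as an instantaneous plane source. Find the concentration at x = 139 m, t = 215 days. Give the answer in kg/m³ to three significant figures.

For an instantaneous plane source, C(x,t) = M/(n_e·A·√(4πDt)) · exp(−(x−vt)²/(4Dt)), with n_e·A the pore (flow) area.
Plume center vt = 0.616 × 215 = 132.44 m, so the well at 139 m is 6.56 m downgradient of the peak.
√(4πDt) = 12.44 m, giving peak height M/(n_e·A·√(4πDt)) = 106/(0.37 × 15.4 × 12.44) = 1.495 kg/m³.
(x−vt)²/(4Dt) = (6.56)²/(4 × 0.0573 × 215) = 0.8733; exp(−0.8733) = 0.4176.
C = 1.495 × 0.4176 = 0.624 kg/m³.

0.624 kg/m³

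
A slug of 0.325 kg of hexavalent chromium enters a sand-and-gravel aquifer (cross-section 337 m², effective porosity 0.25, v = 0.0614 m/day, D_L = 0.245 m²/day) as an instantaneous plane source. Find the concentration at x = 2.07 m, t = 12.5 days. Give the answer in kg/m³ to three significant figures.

0.000541 kg/m³

For an instantaneous plane source, C(x,t) = M/(n_e·A·√(4πDt)) · exp(−(x−vt)²/(4Dt)), with n_e·A the pore (flow) area.
Plume center vt = 0.0614 × 12.5 = 0.7675 m, so the well at 2.07 m is 1.3025 m downgradient of the peak.
√(4πDt) = 6.204 m, giving peak height M/(n_e·A·√(4πDt)) = 0.325/(0.25 × 337 × 6.204) = 0.0006218 kg/m³.
(x−vt)²/(4Dt) = (1.3025)²/(4 × 0.245 × 12.5) = 0.1385; exp(−0.1385) = 0.8707.
C = 0.0006218 × 0.8707 = 0.000541 kg/m³.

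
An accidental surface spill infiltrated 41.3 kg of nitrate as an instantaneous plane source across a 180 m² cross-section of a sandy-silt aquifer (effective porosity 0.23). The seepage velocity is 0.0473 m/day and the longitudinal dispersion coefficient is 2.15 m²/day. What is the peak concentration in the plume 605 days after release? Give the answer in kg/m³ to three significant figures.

The peak of an instantaneous 1D plume sits at x = vt; there the Gaussian factor is 1 and C_max = M/(n_e·A·√(4πDt)), where n_e·A is the pore area the mass is dissolved in.
√(4πDt) = √(4π × 2.15 × 605) = 127.9 m, so C_max = 41.3/(0.23 × 180 × 127.9) = 0.00780 kg/m³.

0.00780 kg/m³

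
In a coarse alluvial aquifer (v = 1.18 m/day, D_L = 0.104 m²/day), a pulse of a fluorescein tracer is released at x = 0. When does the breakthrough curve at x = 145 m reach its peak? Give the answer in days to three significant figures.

123 days

For the 1D instantaneous-source solution, setting ∂C/∂t = 0 at fixed x gives v²t² + 2Dt − x² = 0, so t = (√(D² + v²x²) − D)/v².
√(D² + v²x²) = √(0.104² + 1.18² × 145²) = 171.1; v² = 1.3924.
t = (171.1 − 0.104)/1.3924 = 123 days (vs. the pure-advection estimate x/v = 123 d).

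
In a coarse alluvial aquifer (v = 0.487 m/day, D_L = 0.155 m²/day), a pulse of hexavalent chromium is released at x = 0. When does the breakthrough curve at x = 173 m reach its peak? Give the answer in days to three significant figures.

355 days

For the 1D instantaneous-source solution, setting ∂C/∂t = 0 at fixed x gives v²t² + 2Dt − x² = 0, so t = (√(D² + v²x²) − D)/v².
√(D² + v²x²) = √(0.155² + 0.487² × 173²) = 84.25; v² = 0.237169.
t = (84.25 − 0.155)/0.237169 = 355 days (vs. the pure-advection estimate x/v = 355 d).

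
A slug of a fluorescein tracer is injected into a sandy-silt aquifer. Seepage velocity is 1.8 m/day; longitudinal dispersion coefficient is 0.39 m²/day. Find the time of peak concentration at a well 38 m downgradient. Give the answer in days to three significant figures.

21.0 days

For the 1D instantaneous-source solution, setting ∂C/∂t = 0 at fixed x gives v²t² + 2Dt − x² = 0, so t = (√(D² + v²x²) − D)/v².
√(D² + v²x²) = √(0.39² + 1.8² × 38²) = 68.40; v² = 3.24.
t = (68.40 − 0.39)/3.24 = 21.0 days (vs. the pure-advection estimate x/v = 21.1 d).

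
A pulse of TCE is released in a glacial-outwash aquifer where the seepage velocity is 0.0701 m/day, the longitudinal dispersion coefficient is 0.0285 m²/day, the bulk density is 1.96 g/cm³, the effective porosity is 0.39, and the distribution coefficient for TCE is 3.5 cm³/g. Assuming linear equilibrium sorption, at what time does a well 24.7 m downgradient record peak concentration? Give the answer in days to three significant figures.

Retardation factor R = 1 + ρ_b·K_d/n = 1 + 1.96 × 3.5/0.39 = 18.59.
Sorption retards both mechanisms: v_R = v/R = 0.003771 m/day, D_R = D/R = 0.001533 m²/day.
Peak time from v_R²t² + 2D_R t − x² = 0: t = (√(D_R² + v_R²x²) − D_R)/v_R².
√(D_R² + v_R²x²) = √(0.001533² + 0.003771² × 24.7²) = 0.09316; v_R² = 1.422e-05.
t = (0.09316 − 0.001533)/1.422e-05 = 6440 days.

6440 days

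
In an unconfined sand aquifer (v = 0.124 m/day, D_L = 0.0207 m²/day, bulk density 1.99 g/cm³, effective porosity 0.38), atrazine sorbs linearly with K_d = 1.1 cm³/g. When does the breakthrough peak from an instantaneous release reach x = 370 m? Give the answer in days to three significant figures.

20200 days

Retardation factor R = 1 + ρ_b·K_d/n = 1 + 1.99 × 1.1/0.38 = 6.761.
Sorption retards both mechanisms: v_R = v/R = 0.01834 m/day, D_R = D/R = 0.003062 m²/day.
Peak time from v_R²t² + 2D_R t − x² = 0: t = (√(D_R² + v_R²x²) − D_R)/v_R².
√(D_R² + v_R²x²) = √(0.003062² + 0.01834² × 370²) = 6.786; v_R² = 0.0003364.
t = (6.786 − 0.003062)/0.0003364 = 20200 days.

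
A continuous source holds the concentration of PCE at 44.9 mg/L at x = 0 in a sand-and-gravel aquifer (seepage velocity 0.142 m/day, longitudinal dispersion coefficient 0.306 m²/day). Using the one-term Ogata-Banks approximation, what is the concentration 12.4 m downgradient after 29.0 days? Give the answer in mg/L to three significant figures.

For a continuous step input, C/C₀ ≈ ½·erfc((x−vt)/(2√(Dt))).
vt = 0.142 × 29.0 = 4.118 m and 2√(Dt) = 2√(0.306 × 29.0) = 5.958 m.
Argument (x−vt)/(2√(Dt)) = (12.4 − 4.118)/5.958 = 1.390; ½·erfc(1.390) = 0.02466.
C = 44.9 × 0.02466 = 1.11 mg/L.

1.11 mg/L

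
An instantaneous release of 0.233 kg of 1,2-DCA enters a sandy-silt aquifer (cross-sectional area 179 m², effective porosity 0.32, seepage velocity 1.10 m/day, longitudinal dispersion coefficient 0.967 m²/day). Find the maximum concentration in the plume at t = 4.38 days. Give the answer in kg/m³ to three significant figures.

The peak of an instantaneous 1D plume sits at x = vt; there the Gaussian factor is 1 and C_max = M/(n_e·A·√(4πDt)), where n_e·A is the pore area the mass is dissolved in.
√(4πDt) = √(4π × 0.967 × 4.38) = 7.296 m, so C_max = 0.233/(0.32 × 179 × 7.296) = 0.000558 kg/m³.

0.000558 kg/m³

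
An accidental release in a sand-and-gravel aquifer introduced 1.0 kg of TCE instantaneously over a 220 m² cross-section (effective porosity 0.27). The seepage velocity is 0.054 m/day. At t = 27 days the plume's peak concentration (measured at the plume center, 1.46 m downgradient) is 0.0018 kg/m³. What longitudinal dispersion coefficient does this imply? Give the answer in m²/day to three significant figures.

At the plume center C_max = M/(n_e·A·√(4πDt)), so D = M²/(4πt·(n_e·A·C_max)²).
n_e·A·C_max = 0.27 × 220 × 0.0018 = 0.1069 kg/m.
D = 1.0²/(4π × 27 × 0.1069²) = 0.258 m²/day.

0.258 m²/day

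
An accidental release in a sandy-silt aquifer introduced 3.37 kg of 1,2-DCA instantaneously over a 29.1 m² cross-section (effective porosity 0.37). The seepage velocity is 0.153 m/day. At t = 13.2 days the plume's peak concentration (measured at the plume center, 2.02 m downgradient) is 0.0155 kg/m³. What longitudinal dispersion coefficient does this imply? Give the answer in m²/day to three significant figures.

2.46 m²/day

At the plume center C_max = M/(n_e·A·√(4πDt)), so D = M²/(4πt·(n_e·A·C_max)²).
n_e·A·C_max = 0.37 × 29.1 × 0.0155 = 0.1669 kg/m.
D = 3.37²/(4π × 13.2 × 0.1669²) = 2.46 m²/day.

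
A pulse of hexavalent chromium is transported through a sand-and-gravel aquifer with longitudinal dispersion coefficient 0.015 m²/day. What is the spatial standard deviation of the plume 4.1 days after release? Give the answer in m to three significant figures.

0.351 m

Dispersive spreading gives a Gaussian with σ² = 2Dt; advection only shifts the center.
σ = √(2 × 0.015 × 4.1) = 0.351 m.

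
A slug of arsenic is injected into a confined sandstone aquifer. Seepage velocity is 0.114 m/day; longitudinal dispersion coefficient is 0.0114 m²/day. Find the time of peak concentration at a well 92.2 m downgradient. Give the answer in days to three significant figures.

808 days

For the 1D instantaneous-source solution, setting ∂C/∂t = 0 at fixed x gives v²t² + 2Dt − x² = 0, so t = (√(D² + v²x²) − D)/v².
√(D² + v²x²) = √(0.0114² + 0.114² × 92.2²) = 10.51; v² = 0.012996.
t = (10.51 − 0.0114)/0.012996 = 808 days (vs. the pure-advection estimate x/v = 809 d).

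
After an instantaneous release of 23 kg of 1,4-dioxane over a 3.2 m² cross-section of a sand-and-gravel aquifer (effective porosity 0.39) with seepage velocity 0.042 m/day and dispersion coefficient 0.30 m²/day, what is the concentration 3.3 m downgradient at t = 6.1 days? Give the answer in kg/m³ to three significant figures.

For an instantaneous plane source, C(x,t) = M/(n_e·A·√(4πDt)) · exp(−(x−vt)²/(4Dt)), with n_e·A the pore (flow) area.
Plume center vt = 0.042 × 6.1 = 0.2562 m, so the well at 3.3 m is 3.0438 m downgradient of the peak.
√(4πDt) = 4.795 m, giving peak height M/(n_e·A·√(4πDt)) = 23/(0.39 × 3.2 × 4.795) = 3.843 kg/m³.
(x−vt)²/(4Dt) = (3.0438)²/(4 × 0.30 × 6.1) = 1.266; exp(−1.266) = 0.2820.
C = 3.843 × 0.2820 = 1.08 kg/m³.

1.08 kg/m³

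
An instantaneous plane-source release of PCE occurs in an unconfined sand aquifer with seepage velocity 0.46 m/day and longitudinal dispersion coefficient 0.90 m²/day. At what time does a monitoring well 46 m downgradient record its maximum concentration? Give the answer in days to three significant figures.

For the 1D instantaneous-source solution, setting ∂C/∂t = 0 at fixed x gives v²t² + 2Dt − x² = 0, so t = (√(D² + v²x²) − D)/v².
√(D² + v²x²) = √(0.90² + 0.46² × 46²) = 21.18; v² = 0.2116.
t = (21.18 − 0.90)/0.2116 = 95.8 days (vs. the pure-advection estimate x/v = 100 d).

95.8 days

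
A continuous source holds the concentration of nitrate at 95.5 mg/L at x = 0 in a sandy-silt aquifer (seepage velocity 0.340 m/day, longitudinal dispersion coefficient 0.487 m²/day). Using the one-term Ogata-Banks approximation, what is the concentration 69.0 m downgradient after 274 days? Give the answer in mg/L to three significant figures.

88.9 mg/L

For a continuous step input, C/C₀ ≈ ½·erfc((x−vt)/(2√(Dt))).
vt = 0.340 × 274 = 93.16 m and 2√(Dt) = 2√(0.487 × 274) = 23.10 m.
Argument (x−vt)/(2√(Dt)) = (69.0 − 93.16)/23.10 = -1.046; ½·erfc(-1.046) = 0.9305.
C = 95.5 × 0.9305 = 88.9 mg/L.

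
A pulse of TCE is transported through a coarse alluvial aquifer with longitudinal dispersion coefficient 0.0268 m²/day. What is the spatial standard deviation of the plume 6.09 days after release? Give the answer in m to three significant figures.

Dispersive spreading gives a Gaussian with σ² = 2Dt; advection only shifts the center.
σ = √(2 × 0.0268 × 6.09) = 0.571 m.

0.571 m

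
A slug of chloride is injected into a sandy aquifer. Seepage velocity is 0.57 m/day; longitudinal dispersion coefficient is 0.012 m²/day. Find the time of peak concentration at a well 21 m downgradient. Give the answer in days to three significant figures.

For the 1D instantaneous-source solution, setting ∂C/∂t = 0 at fixed x gives v²t² + 2Dt − x² = 0, so t = (√(D² + v²x²) − D)/v².
√(D² + v²x²) = √(0.012² + 0.57² × 21²) = 11.97; v² = 0.3249.
t = (11.97 − 0.012)/0.3249 = 36.8 days (vs. the pure-advection estimate x/v = 36.8 d).

36.8 days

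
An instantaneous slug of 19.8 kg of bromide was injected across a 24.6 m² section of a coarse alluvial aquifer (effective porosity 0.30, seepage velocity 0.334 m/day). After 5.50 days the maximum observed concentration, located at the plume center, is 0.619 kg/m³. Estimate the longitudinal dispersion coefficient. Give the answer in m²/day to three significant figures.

0.272 m²/day

At the plume center C_max = M/(n_e·A·√(4πDt)), so D = M²/(4πt·(n_e·A·C_max)²).
n_e·A·C_max = 0.30 × 24.6 × 0.619 = 4.568 kg/m.
D = 19.8²/(4π × 5.50 × 4.568²) = 0.272 m²/day.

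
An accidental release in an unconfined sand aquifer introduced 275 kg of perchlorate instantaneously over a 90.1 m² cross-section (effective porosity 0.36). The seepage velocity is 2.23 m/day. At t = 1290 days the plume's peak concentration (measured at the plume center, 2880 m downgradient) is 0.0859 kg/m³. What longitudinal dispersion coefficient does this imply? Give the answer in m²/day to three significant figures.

0.601 m²/day

At the plume center C_max = M/(n_e·A·√(4πDt)), so D = M²/(4πt·(n_e·A·C_max)²).
n_e·A·C_max = 0.36 × 90.1 × 0.0859 = 2.786 kg/m.
D = 275²/(4π × 1290 × 2.786²) = 0.601 m²/day.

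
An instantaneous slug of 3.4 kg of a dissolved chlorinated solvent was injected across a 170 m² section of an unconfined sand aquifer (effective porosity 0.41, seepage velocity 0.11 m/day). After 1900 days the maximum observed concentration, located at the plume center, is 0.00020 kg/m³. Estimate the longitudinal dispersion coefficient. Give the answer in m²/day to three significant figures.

2.49 m²/day

At the plume center C_max = M/(n_e·A·√(4πDt)), so D = M²/(4πt·(n_e·A·C_max)²).
n_e·A·C_max = 0.41 × 170 × 0.00020 = 0.01394 kg/m.
D = 3.4²/(4π × 1900 × 0.01394²) = 2.49 m²/day.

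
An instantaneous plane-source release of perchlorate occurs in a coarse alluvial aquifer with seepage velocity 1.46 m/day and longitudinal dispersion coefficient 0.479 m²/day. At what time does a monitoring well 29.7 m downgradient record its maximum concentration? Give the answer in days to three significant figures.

20.1 days

For the 1D instantaneous-source solution, setting ∂C/∂t = 0 at fixed x gives v²t² + 2Dt − x² = 0, so t = (√(D² + v²x²) − D)/v².
√(D² + v²x²) = √(0.479² + 1.46² × 29.7²) = 43.36; v² = 2.1316.
t = (43.36 − 0.479)/2.1316 = 20.1 days (vs. the pure-advection estimate x/v = 20.3 d).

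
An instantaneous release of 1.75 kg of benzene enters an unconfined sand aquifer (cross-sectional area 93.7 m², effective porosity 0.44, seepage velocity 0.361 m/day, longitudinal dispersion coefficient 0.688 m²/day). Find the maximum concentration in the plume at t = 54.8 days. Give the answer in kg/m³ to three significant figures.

The peak of an instantaneous 1D plume sits at x = vt; there the Gaussian factor is 1 and C_max = M/(n_e·A·√(4πDt)), where n_e·A is the pore area the mass is dissolved in.
√(4πDt) = √(4π × 0.688 × 54.8) = 21.77 m, so C_max = 1.75/(0.44 × 93.7 × 21.77) = 0.00195 kg/m³.

0.00195 kg/m³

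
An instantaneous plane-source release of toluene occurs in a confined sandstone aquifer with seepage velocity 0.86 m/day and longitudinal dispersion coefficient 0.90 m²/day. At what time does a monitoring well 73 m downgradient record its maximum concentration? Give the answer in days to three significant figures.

For the 1D instantaneous-source solution, setting ∂C/∂t = 0 at fixed x gives v²t² + 2Dt − x² = 0, so t = (√(D² + v²x²) − D)/v².
√(D² + v²x²) = √(0.90² + 0.86² × 73²) = 62.79; v² = 0.7396.
t = (62.79 − 0.90)/0.7396 = 83.7 days (vs. the pure-advection estimate x/v = 84.9 d).

83.7 days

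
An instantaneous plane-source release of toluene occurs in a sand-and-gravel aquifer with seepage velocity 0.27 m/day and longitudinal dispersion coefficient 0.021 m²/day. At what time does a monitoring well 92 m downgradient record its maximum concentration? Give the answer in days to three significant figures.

340 days

For the 1D instantaneous-source solution, setting ∂C/∂t = 0 at fixed x gives v²t² + 2Dt − x² = 0, so t = (√(D² + v²x²) − D)/v².
√(D² + v²x²) = √(0.021² + 0.27² × 92²) = 24.84; v² = 0.0729.
t = (24.84 − 0.021)/0.0729 = 340 days (vs. the pure-advection estimate x/v = 341 d).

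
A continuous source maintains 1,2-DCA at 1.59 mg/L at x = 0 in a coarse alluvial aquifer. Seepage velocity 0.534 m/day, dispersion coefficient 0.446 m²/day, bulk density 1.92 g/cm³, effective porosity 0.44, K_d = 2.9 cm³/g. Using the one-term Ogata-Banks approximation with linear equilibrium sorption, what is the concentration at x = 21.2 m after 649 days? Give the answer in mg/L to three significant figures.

1.18 mg/L

Retardation factor R = 1 + ρ_b·K_d/n = 1 + 1.92 × 2.9/0.44 = 13.65.
Sorption retards both mechanisms: v_R = v/R = 0.03912 m/day, D_R = D/R = 0.03267 m²/day.
v_R·t = 0.03912 × 649 = 25.38888 m; 2√(D_R t) = 9.209 m; argument = (21.2 − 25.38888)/9.209 = -0.4549.
C = C₀ × ½·erfc(-0.4549) = 1.59 × 0.7400 = 1.18 mg/L.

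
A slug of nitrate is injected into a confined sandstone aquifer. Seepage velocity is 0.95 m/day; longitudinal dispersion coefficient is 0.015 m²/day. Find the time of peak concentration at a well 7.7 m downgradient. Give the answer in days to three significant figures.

For the 1D instantaneous-source solution, setting ∂C/∂t = 0 at fixed x gives v²t² + 2Dt − x² = 0, so t = (√(D² + v²x²) − D)/v².
√(D² + v²x²) = √(0.015² + 0.95² × 7.7²) = 7.315; v² = 0.9025.
t = (7.315 − 0.015)/0.9025 = 8.09 days (vs. the pure-advection estimate x/v = 8.11 d).

8.09 days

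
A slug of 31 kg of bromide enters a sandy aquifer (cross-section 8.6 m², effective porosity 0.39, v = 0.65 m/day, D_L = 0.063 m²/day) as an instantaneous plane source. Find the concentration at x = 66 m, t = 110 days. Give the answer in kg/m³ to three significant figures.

0.333 kg/m³

For an instantaneous plane source, C(x,t) = M/(n_e·A·√(4πDt)) · exp(−(x−vt)²/(4Dt)), with n_e·A the pore (flow) area.
Plume center vt = 0.65 × 110 = 71.5 m, so the well at 66 m is 5.5 m upgradient of the peak.
√(4πDt) = 9.332 m, giving peak height M/(n_e·A·√(4πDt)) = 31/(0.39 × 8.6 × 9.332) = 0.9904 kg/m³.
(x−vt)²/(4Dt) = (-5.5)²/(4 × 0.063 × 110) = 1.091; exp(−1.091) = 0.3359.
C = 0.9904 × 0.3359 = 0.333 kg/m³.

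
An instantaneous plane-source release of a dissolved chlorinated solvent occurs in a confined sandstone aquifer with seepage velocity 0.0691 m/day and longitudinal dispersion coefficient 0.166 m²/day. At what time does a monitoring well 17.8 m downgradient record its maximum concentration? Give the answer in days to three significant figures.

For the 1D instantaneous-source solution, setting ∂C/∂t = 0 at fixed x gives v²t² + 2Dt − x² = 0, so t = (√(D² + v²x²) − D)/v².
√(D² + v²x²) = √(0.166² + 0.0691² × 17.8²) = 1.241; v² = 0.00477481.
t = (1.241 − 0.166)/0.00477481 = 225 days (vs. the pure-advection estimate x/v = 258 d).

225 days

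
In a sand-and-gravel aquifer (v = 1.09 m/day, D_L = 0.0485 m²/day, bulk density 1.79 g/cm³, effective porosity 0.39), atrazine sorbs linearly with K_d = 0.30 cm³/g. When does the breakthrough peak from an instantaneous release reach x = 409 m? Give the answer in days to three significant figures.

Retardation factor R = 1 + ρ_b·K_d/n = 1 + 1.79 × 0.30/0.39 = 2.377.
Sorption retards both mechanisms: v_R = v/R = 0.4586 m/day, D_R = D/R = 0.02040 m²/day.
Peak time from v_R²t² + 2D_R t − x² = 0: t = (√(D_R² + v_R²x²) − D_R)/v_R².
√(D_R² + v_R²x²) = √(0.02040² + 0.4586² × 409²) = 187.6; v_R² = 0.2103.
t = (187.6 − 0.02040)/0.2103 = 892 days.

892 days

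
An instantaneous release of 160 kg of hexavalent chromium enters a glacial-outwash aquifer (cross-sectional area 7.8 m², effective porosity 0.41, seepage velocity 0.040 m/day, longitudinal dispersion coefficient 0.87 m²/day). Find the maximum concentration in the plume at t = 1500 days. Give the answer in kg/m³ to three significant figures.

The peak of an instantaneous 1D plume sits at x = vt; there the Gaussian factor is 1 and C_max = M/(n_e·A·√(4πDt)), where n_e·A is the pore area the mass is dissolved in.
√(4πDt) = √(4π × 0.87 × 1500) = 128.1 m, so C_max = 160/(0.41 × 7.8 × 128.1) = 0.391 kg/m³.

0.391 kg/m³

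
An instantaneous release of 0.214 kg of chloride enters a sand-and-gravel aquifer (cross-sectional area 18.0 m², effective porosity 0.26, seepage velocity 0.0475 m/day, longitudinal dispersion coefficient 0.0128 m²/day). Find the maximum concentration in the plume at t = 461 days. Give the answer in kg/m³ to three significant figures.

The peak of an instantaneous 1D plume sits at x = vt; there the Gaussian factor is 1 and C_max = M/(n_e·A·√(4πDt)), where n_e·A is the pore area the mass is dissolved in.
√(4πDt) = √(4π × 0.0128 × 461) = 8.611 m, so C_max = 0.214/(0.26 × 18.0 × 8.611) = 0.00531 kg/m³.

0.00531 kg/m³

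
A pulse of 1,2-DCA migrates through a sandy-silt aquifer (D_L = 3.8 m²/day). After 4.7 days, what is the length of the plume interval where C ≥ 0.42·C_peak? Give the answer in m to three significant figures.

15.7 m

The plume is Gaussian with σ = √(2Dt) = √(2 × 3.8 × 4.7) = 5.977 m.
C/C_peak = exp(−Δx²/(2σ²)) = 0.42 ⇒ Δx = σ·√(−2 ln 0.42) = 5.977 × 1.317 = 7.872 m.
Width = 2Δx = 15.7 m.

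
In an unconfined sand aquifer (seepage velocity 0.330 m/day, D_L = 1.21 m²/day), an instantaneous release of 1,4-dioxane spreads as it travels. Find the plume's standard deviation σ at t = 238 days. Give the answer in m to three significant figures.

24.0 m

Dispersive spreading gives a Gaussian with σ² = 2Dt; advection only shifts the center.
σ = √(2 × 1.21 × 238) = 24.0 m.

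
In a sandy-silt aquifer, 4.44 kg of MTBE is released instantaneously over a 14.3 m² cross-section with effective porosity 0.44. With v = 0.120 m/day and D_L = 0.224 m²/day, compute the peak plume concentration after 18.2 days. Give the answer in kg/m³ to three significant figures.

The peak of an instantaneous 1D plume sits at x = vt; there the Gaussian factor is 1 and C_max = M/(n_e·A·√(4πDt)), where n_e·A is the pore area the mass is dissolved in.
√(4πDt) = √(4π × 0.224 × 18.2) = 7.158 m, so C_max = 4.44/(0.44 × 14.3 × 7.158) = 0.0986 kg/m³.

0.0986 kg/m³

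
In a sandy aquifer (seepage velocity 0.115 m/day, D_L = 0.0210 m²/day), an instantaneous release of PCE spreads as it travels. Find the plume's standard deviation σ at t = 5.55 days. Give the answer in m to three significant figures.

Dispersive spreading gives a Gaussian with σ² = 2Dt; advection only shifts the center.
σ = √(2 × 0.0210 × 5.55) = 0.483 m.

0.483 m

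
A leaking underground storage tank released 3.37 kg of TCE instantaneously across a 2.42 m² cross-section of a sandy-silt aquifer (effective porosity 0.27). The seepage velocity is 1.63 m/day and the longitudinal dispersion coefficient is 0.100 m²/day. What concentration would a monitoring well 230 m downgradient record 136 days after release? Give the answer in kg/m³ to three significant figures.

For an instantaneous plane source, C(x,t) = M/(n_e·A·√(4πDt)) · exp(−(x−vt)²/(4Dt)), with n_e·A the pore (flow) area.
Plume center vt = 1.63 × 136 = 221.68 m, so the well at 230 m is 8.32 m downgradient of the peak.
√(4πDt) = 13.07 m, giving peak height M/(n_e·A·√(4πDt)) = 3.37/(0.27 × 2.42 × 13.07) = 0.3946 kg/m³.
(x−vt)²/(4Dt) = (8.32)²/(4 × 0.100 × 136) = 1.272; exp(−1.272) = 0.2803.
C = 0.3946 × 0.2803 = 0.111 kg/m³.

0.111 kg/m³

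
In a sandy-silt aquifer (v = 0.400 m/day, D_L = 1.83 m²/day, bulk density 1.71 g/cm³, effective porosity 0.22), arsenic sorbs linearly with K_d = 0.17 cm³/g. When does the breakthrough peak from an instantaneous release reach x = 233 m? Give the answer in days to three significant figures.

1330 days

Retardation factor R = 1 + ρ_b·K_d/n = 1 + 1.71 × 0.17/0.22 = 2.321.
Sorption retards both mechanisms: v_R = v/R = 0.1723 m/day, D_R = D/R = 0.7885 m²/day.
Peak time from v_R²t² + 2D_R t − x² = 0: t = (√(D_R² + v_R²x²) − D_R)/v_R².
√(D_R² + v_R²x²) = √(0.7885² + 0.1723² × 233²) = 40.15; v_R² = 0.02969.
t = (40.15 − 0.7885)/0.02969 = 1330 days.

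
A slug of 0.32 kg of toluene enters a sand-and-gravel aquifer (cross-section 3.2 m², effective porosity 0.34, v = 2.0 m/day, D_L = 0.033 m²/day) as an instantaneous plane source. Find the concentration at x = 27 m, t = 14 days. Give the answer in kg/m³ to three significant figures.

For an instantaneous plane source, C(x,t) = M/(n_e·A·√(4πDt)) · exp(−(x−vt)²/(4Dt)), with n_e·A the pore (flow) area.
Plume center vt = 2.0 × 14 = 28 m, so the well at 27 m is 1 m upgradient of the peak.
√(4πDt) = 2.409 m, giving peak height M/(n_e·A·√(4πDt)) = 0.32/(0.34 × 3.2 × 2.409) = 0.1221 kg/m³.
(x−vt)²/(4Dt) = (-1)²/(4 × 0.033 × 14) = 0.5411; exp(−0.5411) = 0.5821.
C = 0.1221 × 0.5821 = 0.0711 kg/m³.

0.0711 kg/m³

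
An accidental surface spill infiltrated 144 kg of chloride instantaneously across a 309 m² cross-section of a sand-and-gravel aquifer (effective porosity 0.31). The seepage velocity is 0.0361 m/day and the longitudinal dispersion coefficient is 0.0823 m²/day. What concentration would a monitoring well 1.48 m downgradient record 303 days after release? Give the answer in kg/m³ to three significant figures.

For an instantaneous plane source, C(x,t) = M/(n_e·A·√(4πDt)) · exp(−(x−vt)²/(4Dt)), with n_e·A the pore (flow) area.
Plume center vt = 0.0361 × 303 = 10.9383 m, so the well at 1.48 m is 9.4583 m upgradient of the peak.
√(4πDt) = 17.70 m, giving peak height M/(n_e·A·√(4πDt)) = 144/(0.31 × 309 × 17.70) = 0.08493 kg/m³.
(x−vt)²/(4Dt) = (-9.4583)²/(4 × 0.0823 × 303) = 0.8969; exp(−0.8969) = 0.4078.
C = 0.08493 × 0.4078 = 0.0346 kg/m³.

0.0346 kg/m³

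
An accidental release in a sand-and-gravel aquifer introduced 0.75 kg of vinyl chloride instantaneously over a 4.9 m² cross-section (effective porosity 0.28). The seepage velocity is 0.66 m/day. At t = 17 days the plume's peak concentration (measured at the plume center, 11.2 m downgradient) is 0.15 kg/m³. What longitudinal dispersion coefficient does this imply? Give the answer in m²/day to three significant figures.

0.0622 m²/day

At the plume center C_max = M/(n_e·A·√(4πDt)), so D = M²/(4πt·(n_e·A·C_max)²).
n_e·A·C_max = 0.28 × 4.9 × 0.15 = 0.2058 kg/m.
D = 0.75²/(4π × 17 × 0.2058²) = 0.0622 m²/day.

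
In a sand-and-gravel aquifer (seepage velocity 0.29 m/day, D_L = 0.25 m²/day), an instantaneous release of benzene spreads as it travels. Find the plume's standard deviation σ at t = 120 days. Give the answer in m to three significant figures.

Dispersive spreading gives a Gaussian with σ² = 2Dt; advection only shifts the center.
σ = √(2 × 0.25 × 120) = 7.75 m.

7.75 m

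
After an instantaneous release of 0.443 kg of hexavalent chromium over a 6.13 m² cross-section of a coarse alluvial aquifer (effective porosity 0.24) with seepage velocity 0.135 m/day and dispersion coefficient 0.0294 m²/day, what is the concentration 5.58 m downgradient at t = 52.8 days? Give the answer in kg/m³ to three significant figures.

0.0463 kg/m³

For an instantaneous plane source, C(x,t) = M/(n_e·A·√(4πDt)) · exp(−(x−vt)²/(4Dt)), with n_e·A the pore (flow) area.
Plume center vt = 0.135 × 52.8 = 7.128 m, so the well at 5.58 m is 1.548 m upgradient of the peak.
√(4πDt) = 4.417 m, giving peak height M/(n_e·A·√(4πDt)) = 0.443/(0.24 × 6.13 × 4.417) = 0.06817 kg/m³.
(x−vt)²/(4Dt) = (-1.548)²/(4 × 0.0294 × 52.8) = 0.3859; exp(−0.3859) = 0.6798.
C = 0.06817 × 0.6798 = 0.0463 kg/m³.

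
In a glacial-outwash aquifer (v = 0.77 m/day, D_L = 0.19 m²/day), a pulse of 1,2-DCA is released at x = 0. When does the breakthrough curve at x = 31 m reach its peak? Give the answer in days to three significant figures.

For the 1D instantaneous-source solution, setting ∂C/∂t = 0 at fixed x gives v²t² + 2Dt − x² = 0, so t = (√(D² + v²x²) − D)/v².
√(D² + v²x²) = √(0.19² + 0.77² × 31²) = 23.87; v² = 0.5929.
t = (23.87 − 0.19)/0.5929 = 39.9 days (vs. the pure-advection estimate x/v = 40.3 d).

39.9 days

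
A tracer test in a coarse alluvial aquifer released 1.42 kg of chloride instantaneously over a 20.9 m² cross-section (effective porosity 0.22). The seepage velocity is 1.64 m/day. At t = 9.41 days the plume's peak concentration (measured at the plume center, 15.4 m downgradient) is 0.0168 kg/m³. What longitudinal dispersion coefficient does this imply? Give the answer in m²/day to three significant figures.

2.86 m²/day

At the plume center C_max = M/(n_e·A·√(4πDt)), so D = M²/(4πt·(n_e·A·C_max)²).
n_e·A·C_max = 0.22 × 20.9 × 0.0168 = 0.07725 kg/m.
D = 1.42²/(4π × 9.41 × 0.07725²) = 2.86 m²/day.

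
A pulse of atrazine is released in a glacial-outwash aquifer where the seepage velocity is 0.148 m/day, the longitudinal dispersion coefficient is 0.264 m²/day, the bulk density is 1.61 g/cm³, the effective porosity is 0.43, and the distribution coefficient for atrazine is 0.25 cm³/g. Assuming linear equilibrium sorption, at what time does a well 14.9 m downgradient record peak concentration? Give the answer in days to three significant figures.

173 days

Retardation factor R = 1 + ρ_b·K_d/n = 1 + 1.61 × 0.25/0.43 = 1.936.
Sorption retards both mechanisms: v_R = v/R = 0.07645 m/day, D_R = D/R = 0.1364 m²/day.
Peak time from v_R²t² + 2D_R t − x² = 0: t = (√(D_R² + v_R²x²) − D_R)/v_R².
√(D_R² + v_R²x²) = √(0.1364² + 0.07645² × 14.9²) = 1.147; v_R² = 0.005845.
t = (1.147 − 0.1364)/0.005845 = 173 days.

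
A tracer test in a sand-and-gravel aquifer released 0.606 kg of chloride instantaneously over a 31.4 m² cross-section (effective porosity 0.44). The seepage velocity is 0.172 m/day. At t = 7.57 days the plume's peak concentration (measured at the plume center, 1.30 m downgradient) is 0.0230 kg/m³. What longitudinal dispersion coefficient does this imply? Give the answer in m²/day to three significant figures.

0.0382 m²/day

At the plume center C_max = M/(n_e·A·√(4πDt)), so D = M²/(4πt·(n_e·A·C_max)²).
n_e·A·C_max = 0.44 × 31.4 × 0.0230 = 0.3178 kg/m.
D = 0.606²/(4π × 7.57 × 0.3178²) = 0.0382 m²/day.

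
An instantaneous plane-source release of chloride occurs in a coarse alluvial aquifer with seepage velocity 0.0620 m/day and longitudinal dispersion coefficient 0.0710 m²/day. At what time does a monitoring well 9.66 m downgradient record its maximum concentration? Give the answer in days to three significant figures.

For the 1D instantaneous-source solution, setting ∂C/∂t = 0 at fixed x gives v²t² + 2Dt − x² = 0, so t = (√(D² + v²x²) − D)/v².
√(D² + v²x²) = √(0.0710² + 0.0620² × 9.66²) = 0.6031; v² = 0.003844.
t = (0.6031 − 0.0710)/0.003844 = 138 days (vs. the pure-advection estimate x/v = 156 d).

138 days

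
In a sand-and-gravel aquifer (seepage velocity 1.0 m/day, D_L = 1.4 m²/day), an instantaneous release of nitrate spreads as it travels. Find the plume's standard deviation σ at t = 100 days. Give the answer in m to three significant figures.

Dispersive spreading gives a Gaussian with σ² = 2Dt; advection only shifts the center.
σ = √(2 × 1.4 × 100) = 16.7 m.

16.7 m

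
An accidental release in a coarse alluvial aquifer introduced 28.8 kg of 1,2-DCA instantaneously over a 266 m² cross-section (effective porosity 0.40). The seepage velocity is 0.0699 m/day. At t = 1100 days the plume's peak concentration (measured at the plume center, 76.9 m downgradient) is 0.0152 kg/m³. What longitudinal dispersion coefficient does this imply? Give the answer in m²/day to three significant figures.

0.0229 m²/day

At the plume center C_max = M/(n_e·A·√(4πDt)), so D = M²/(4πt·(n_e·A·C_max)²).
n_e·A·C_max = 0.40 × 266 × 0.0152 = 1.617 kg/m.
D = 28.8²/(4π × 1100 × 1.617²) = 0.0229 m²/day.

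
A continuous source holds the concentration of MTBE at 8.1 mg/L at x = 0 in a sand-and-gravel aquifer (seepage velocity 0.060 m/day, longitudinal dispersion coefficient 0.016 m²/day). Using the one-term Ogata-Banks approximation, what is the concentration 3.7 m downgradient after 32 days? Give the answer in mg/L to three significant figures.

0.318 mg/L

For a continuous step input, C/C₀ ≈ ½·erfc((x−vt)/(2√(Dt))).
vt = 0.060 × 32 = 1.92 m and 2√(Dt) = 2√(0.016 × 32) = 1.431 m.
Argument (x−vt)/(2√(Dt)) = (3.7 − 1.92)/1.431 = 1.244; ½·erfc(1.244) = 0.03926.
C = 8.1 × 0.03926 = 0.318 mg/L.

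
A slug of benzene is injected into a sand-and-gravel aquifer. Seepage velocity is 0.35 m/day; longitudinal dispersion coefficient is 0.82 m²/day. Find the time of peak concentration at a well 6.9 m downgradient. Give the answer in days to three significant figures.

14.1 days

For the 1D instantaneous-source solution, setting ∂C/∂t = 0 at fixed x gives v²t² + 2Dt − x² = 0, so t = (√(D² + v²x²) − D)/v².
√(D² + v²x²) = √(0.82² + 0.35² × 6.9²) = 2.550; v² = 0.1225.
t = (2.550 − 0.82)/0.1225 = 14.1 days (vs. the pure-advection estimate x/v = 19.7 d).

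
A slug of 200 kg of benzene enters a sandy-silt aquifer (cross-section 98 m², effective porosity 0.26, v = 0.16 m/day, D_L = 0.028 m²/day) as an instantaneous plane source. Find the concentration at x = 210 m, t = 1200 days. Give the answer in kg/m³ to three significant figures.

For an instantaneous plane source, C(x,t) = M/(n_e·A·√(4πDt)) · exp(−(x−vt)²/(4Dt)), with n_e·A the pore (flow) area.
Plume center vt = 0.16 × 1200 = 192 m, so the well at 210 m is 18 m downgradient of the peak.
√(4πDt) = 20.55 m, giving peak height M/(n_e·A·√(4πDt)) = 200/(0.26 × 98 × 20.55) = 0.3820 kg/m³.
(x−vt)²/(4Dt) = (18)²/(4 × 0.028 × 1200) = 2.411; exp(−2.411) = 0.08973.
C = 0.3820 × 0.08973 = 0.0343 kg/m³.

0.0343 kg/m³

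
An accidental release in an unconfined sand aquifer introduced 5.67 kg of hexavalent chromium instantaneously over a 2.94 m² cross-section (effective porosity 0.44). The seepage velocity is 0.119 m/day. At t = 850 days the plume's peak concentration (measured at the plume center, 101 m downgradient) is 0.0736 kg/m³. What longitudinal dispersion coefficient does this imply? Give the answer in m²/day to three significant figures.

At the plume center C_max = M/(n_e·A·√(4πDt)), so D = M²/(4πt·(n_e·A·C_max)²).
n_e·A·C_max = 0.44 × 2.94 × 0.0736 = 0.09521 kg/m.
D = 5.67²/(4π × 850 × 0.09521²) = 0.332 m²/day.

0.332 m²/day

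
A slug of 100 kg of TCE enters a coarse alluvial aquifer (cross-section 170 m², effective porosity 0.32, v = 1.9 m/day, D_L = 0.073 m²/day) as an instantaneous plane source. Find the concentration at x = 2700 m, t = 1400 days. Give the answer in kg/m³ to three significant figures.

0.00102 kg/m³

For an instantaneous plane source, C(x,t) = M/(n_e·A·√(4πDt)) · exp(−(x−vt)²/(4Dt)), with n_e·A the pore (flow) area.
Plume center vt = 1.9 × 1400 = 2660 m, so the well at 2700 m is 40 m downgradient of the peak.
√(4πDt) = 35.84 m, giving peak height M/(n_e·A·√(4πDt)) = 100/(0.32 × 170 × 35.84) = 0.05129 kg/m³.
(x−vt)²/(4Dt) = (40)²/(4 × 0.073 × 1400) = 3.914; exp(−3.914) = 0.01996.
C = 0.05129 × 0.01996 = 0.00102 kg/m³.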